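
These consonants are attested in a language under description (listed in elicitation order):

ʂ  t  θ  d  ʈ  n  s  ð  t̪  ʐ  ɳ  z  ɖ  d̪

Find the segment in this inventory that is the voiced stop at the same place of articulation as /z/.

/z/ is a voiced alveolar fricative.
The voiced stop at the same place is a voiced alveolar stop — in this inventory, /d/.

/d/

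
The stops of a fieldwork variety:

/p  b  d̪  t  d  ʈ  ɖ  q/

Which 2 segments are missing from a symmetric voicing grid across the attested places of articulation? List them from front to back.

Voiceless: /p/ (bilabial), /t/ (alveolar), /ʈ/ (retroflex), /q/ (uvular).
Voiced: /b/ (bilabial), /d̪/ (dental), /d/ (alveolar), /ɖ/ (retroflex).
Gaps, from front to back: dental lacks voiceless (/t̪/); uvular lacks voiced (/ɢ/).

/t̪/, /ɢ/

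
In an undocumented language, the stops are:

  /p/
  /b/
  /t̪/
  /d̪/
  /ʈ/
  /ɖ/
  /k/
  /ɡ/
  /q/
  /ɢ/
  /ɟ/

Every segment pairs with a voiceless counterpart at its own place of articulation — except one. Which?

/ɟ/

Bilabial: /p/ ~ /b/
Dental: /t̪/ ~ /d̪/
Retroflex: /ʈ/ ~ /ɖ/
Velar: /k/ ~ /ɡ/
Uvular: /q/ ~ /ɢ/
Palatal: only /ɟ/ (voiced); no voiceless partner.
So /ɟ/ is the unpaired segment.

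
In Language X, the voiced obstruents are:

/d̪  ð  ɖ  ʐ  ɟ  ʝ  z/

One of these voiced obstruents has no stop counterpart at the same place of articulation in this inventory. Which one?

/z/

Dental: /d̪/ ~ /ð/
Retroflex: /ɖ/ ~ /ʐ/
Palatal: /ɟ/ ~ /ʝ/
Alveolar: only /z/ (fricative); no stop partner.
So /z/ is the unpaired segment.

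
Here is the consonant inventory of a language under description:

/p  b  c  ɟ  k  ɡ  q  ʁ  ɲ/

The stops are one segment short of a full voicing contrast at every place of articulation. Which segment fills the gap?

place of articulation  voiceless  voiced  
bilabial          p         b       
palatal           c         ɟ       
velar             k         ɡ       
uvular            q         —       
The uvular row has no voiced member, so the gap is the voiced uvular stop /ɢ/.

/ɢ/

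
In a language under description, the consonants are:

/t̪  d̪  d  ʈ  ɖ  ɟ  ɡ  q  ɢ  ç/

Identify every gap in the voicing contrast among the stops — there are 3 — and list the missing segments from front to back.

/t/, /c/, /k/

dental: voiceless /t̪/, voiced /d̪/.
alveolar: voiceless —, voiced /d/.
retroflex: voiceless /ʈ/, voiced /ɖ/.
palatal: voiceless —, voiced /ɟ/.
velar: voiceless —, voiced /ɡ/.
uvular: voiceless /q/, voiced /ɢ/.
Gaps, from front to back: alveolar lacks voiceless (/t/); palatal lacks voiceless (/c/); velar lacks voiceless (/k/).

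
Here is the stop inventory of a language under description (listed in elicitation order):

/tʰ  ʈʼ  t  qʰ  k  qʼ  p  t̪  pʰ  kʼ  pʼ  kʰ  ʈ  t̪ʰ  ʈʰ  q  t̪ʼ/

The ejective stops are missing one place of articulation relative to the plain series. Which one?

alveolar

bilabial: plain /p/, aspirated /pʰ/, ejective /pʼ/.
dental: plain /t̪/, aspirated /t̪ʰ/, ejective /t̪ʼ/.
alveolar: plain /t/, aspirated /tʰ/, ejective —.
retroflex: plain /ʈ/, aspirated /ʈʰ/, ejective /ʈʼ/.
velar: plain /k/, aspirated /kʰ/, ejective /kʼ/.
uvular: plain /q/, aspirated /qʰ/, ejective /qʼ/.
Every place of articulation has an ejective member except alveolar, where /tʼ/ would be expected.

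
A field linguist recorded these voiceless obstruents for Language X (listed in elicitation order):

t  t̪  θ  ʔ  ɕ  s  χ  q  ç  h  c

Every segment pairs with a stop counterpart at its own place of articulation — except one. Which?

Dental: /t̪/ ~ /θ/
Alveolar: /t/ ~ /s/
Palatal: /c/ ~ /ç/
Uvular: /q/ ~ /χ/
Glottal: /ʔ/ ~ /h/
Alveolo-palatal: only /ɕ/ (fricative); no stop partner.
So /ɕ/ is the unpaired segment.

/ɕ/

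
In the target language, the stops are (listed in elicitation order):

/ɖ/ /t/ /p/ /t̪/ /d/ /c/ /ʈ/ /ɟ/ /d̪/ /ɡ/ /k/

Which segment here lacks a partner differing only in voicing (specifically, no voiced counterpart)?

Dental: /t̪/ ~ /d̪/
Alveolar: /t/ ~ /d/
Retroflex: /ʈ/ ~ /ɖ/
Palatal: /c/ ~ /ɟ/
Velar: /k/ ~ /ɡ/
Bilabial: only /p/ (voiceless); no voiced partner.
So /p/ is the unpaired segment.

/p/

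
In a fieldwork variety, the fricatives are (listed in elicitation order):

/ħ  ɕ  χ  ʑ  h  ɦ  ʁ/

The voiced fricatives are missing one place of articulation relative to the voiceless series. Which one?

pharyngeal

Voiceless: /ɕ/ (alveolo-palatal), /χ/ (uvular), /ħ/ (pharyngeal), /h/ (glottal).
Voiced: /ʑ/ (alveolo-palatal), /ʁ/ (uvular), /ɦ/ (glottal).
Every place of articulation has a voiced member except pharyngeal, where /ʕ/ would be expected.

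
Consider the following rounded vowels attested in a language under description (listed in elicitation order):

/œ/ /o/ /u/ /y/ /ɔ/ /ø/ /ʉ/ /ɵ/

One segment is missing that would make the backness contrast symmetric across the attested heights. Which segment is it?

height            front     central   back    
high              y         ʉ         u       
high-mid          ø         ɵ         o       
low-mid           œ         —         ɔ       
The low-mid row has no central member, so the gap is the low-mid central rounded vowel /ɞ/.

/ɞ/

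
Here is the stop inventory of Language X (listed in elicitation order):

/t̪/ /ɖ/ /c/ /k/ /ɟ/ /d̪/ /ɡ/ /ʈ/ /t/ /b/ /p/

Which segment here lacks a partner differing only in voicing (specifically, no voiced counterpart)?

Bilabial: /p/ ~ /b/
Dental: /t̪/ ~ /d̪/
Retroflex: /ʈ/ ~ /ɖ/
Palatal: /c/ ~ /ɟ/
Velar: /k/ ~ /ɡ/
Alveolar: only /t/ (voiceless); no voiced partner.
So /t/ is the unpaired segment.

/t/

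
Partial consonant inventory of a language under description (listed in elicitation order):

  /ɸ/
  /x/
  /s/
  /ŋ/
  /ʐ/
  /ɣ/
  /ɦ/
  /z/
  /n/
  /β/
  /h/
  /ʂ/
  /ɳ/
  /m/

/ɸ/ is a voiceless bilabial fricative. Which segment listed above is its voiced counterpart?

The voiced counterpart is a voiced bilabial fricative — in this inventory, /β/.

/β/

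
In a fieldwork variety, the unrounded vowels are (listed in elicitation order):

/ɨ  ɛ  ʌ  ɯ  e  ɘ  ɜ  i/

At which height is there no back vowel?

Front: /i/ (high), /e/ (high-mid), /ɛ/ (low-mid).
Central: /ɨ/ (high), /ɘ/ (high-mid), /ɜ/ (low-mid).
Back: /ɯ/ (high), /ʌ/ (low-mid).
Every height has a back member except high-mid, where /ɤ/ would be expected.

high-mid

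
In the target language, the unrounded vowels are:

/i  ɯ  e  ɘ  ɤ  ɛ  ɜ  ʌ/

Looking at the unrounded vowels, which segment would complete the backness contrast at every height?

/ɨ/

high: front /i/, central —, back /ɯ/.
high-mid: front /e/, central /ɘ/, back /ɤ/.
low-mid: front /ɛ/, central /ɜ/, back /ʌ/.
The high row has no central member, so the gap is the high central unrounded vowel /ɨ/.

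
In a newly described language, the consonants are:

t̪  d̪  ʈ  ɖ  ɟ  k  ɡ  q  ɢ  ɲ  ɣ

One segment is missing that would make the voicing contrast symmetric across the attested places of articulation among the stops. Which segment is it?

/c/

place of articulation  voiceless  voiced  
dental            t̪        d̪      
retroflex         ʈ         ɖ       
palatal           —         ɟ       
velar             k         ɡ       
uvular            q         ɢ       
The palatal row has no voiceless member, so the gap is the voiceless palatal stop /c/.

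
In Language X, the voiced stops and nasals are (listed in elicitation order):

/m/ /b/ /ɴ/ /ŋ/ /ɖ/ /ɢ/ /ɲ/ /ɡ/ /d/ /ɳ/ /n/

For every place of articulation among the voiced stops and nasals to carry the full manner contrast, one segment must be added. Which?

Oral stop: /b/ (bilabial), /d/ (alveolar), /ɖ/ (retroflex), /ɡ/ (velar), /ɢ/ (uvular).
Nasal: /m/ (bilabial), /n/ (alveolar), /ɳ/ (retroflex), /ɲ/ (palatal), /ŋ/ (velar), /ɴ/ (uvular).
The palatal row has no oral stop member, so the gap is the palatal oral stop /ɟ/.

/ɟ/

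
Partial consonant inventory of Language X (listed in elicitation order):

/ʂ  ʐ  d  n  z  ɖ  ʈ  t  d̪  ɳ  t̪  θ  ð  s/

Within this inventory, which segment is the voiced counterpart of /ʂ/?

/ʐ/

/ʂ/ is a voiceless retroflex fricative.
The voiced counterpart is a voiced retroflex fricative — in this inventory, /ʐ/.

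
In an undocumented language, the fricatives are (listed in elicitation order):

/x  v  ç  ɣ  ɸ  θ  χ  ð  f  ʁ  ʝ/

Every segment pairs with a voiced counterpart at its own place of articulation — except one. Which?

Labiodental: /f/ ~ /v/
Dental: /θ/ ~ /ð/
Palatal: /ç/ ~ /ʝ/
Velar: /x/ ~ /ɣ/
Uvular: /χ/ ~ /ʁ/
Bilabial: only /ɸ/ (voiceless); no voiced partner.
So /ɸ/ is the unpaired segment.

/ɸ/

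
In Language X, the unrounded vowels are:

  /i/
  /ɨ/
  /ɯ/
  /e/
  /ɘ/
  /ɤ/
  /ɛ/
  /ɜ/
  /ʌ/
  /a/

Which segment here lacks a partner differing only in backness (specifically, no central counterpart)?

/a/

High: /i/ ~ /ɨ/ ~ /ɯ/
High-mid: /e/ ~ /ɘ/ ~ /ɤ/
Low-mid: /ɛ/ ~ /ɜ/ ~ /ʌ/
Low: only /a/ (front); no central partner.
So /a/ is the unpaired segment.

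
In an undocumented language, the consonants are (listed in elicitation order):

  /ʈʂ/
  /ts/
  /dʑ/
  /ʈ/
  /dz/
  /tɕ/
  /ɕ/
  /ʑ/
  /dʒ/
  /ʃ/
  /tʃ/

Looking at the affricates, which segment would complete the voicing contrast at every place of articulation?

/ɖʐ/

place of articulation  voiceless  voiced  
alveolar          ts        dz      
postalveolar      tʃ        dʒ      
retroflex         ʈʂ        —       
alveolo-palatal   tɕ        dʑ      
The retroflex row has no voiced member, so the gap is the voiced retroflex affricate /ɖʐ/.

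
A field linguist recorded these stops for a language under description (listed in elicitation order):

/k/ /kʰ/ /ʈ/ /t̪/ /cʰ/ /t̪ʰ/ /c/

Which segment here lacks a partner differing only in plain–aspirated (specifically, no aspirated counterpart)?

Dental: /t̪/ ~ /t̪ʰ/
Palatal: /c/ ~ /cʰ/
Velar: /k/ ~ /kʰ/
Retroflex: only /ʈ/ (plain); no aspirated partner.
So /ʈ/ is the unpaired segment.

/ʈ/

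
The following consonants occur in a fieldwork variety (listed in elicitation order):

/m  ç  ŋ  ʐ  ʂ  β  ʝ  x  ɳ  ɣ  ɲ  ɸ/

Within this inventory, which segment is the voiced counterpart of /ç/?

/ʝ/

/ç/ is a voiceless palatal fricative.
The voiced counterpart is a voiced palatal fricative — in this inventory, /ʝ/.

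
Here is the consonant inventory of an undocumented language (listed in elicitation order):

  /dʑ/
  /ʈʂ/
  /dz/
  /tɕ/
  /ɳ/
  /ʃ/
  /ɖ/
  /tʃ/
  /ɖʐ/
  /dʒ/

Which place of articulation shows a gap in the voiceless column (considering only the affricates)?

alveolar

place of articulation  voiceless  voiced  
alveolar          —         dz      
postalveolar      tʃ        dʒ      
retroflex         ʈʂ        ɖʐ      
alveolo-palatal   tɕ        dʑ      
Every place of articulation has a voiceless member except alveolar, where /ts/ would be expected.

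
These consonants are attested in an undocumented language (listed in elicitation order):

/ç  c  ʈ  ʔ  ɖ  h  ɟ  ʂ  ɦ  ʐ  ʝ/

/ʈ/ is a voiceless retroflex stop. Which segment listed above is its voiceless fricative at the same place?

/ʂ/

The voiceless fricative at the same place is a voiceless retroflex fricative — in this inventory, /ʂ/.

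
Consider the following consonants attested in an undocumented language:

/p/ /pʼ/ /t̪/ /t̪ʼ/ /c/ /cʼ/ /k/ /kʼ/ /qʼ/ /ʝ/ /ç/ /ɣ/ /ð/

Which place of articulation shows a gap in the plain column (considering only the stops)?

Plain: /p/ (bilabial), /t̪/ (dental), /c/ (palatal), /k/ (velar).
Ejective: /pʼ/ (bilabial), /t̪ʼ/ (dental), /cʼ/ (palatal), /kʼ/ (velar), /qʼ/ (uvular).
Every place of articulation has a plain member except uvular, where /q/ would be expected.

uvular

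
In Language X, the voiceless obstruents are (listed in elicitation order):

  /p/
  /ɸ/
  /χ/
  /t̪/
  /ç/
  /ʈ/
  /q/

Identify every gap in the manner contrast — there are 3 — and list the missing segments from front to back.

/θ/, /ʂ/, /c/

place of articulation  stop      fricative
bilabial          p         ɸ       
dental            t̪        —       
retroflex         ʈ         —       
palatal           —         ç       
uvular            q         χ       
Gaps, from front to back: dental lacks fricative (/θ/); retroflex lacks fricative (/ʂ/); palatal lacks stop (/c/).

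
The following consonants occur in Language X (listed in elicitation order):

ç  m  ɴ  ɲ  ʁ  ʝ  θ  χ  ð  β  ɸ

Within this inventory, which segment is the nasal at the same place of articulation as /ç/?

/ɲ/

/ç/ is a voiceless palatal fricative.
The nasal at the same place is a palatal nasal — in this inventory, /ɲ/.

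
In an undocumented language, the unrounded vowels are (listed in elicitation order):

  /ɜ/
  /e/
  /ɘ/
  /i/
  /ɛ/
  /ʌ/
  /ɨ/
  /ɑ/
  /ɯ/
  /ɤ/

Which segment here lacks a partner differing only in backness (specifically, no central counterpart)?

/ɑ/

High: /i/ ~ /ɨ/ ~ /ɯ/
High-mid: /e/ ~ /ɘ/ ~ /ɤ/
Low-mid: /ɛ/ ~ /ɜ/ ~ /ʌ/
Low: only /ɑ/ (back); no central partner.
So /ɑ/ is the unpaired segment.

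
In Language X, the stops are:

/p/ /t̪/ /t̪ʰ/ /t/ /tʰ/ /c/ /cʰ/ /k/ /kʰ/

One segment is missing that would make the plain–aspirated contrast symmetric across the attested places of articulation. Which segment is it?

Plain: /p/ (bilabial), /t̪/ (dental), /t/ (alveolar), /c/ (palatal), /k/ (velar).
Aspirated: /t̪ʰ/ (dental), /tʰ/ (alveolar), /cʰ/ (palatal), /kʰ/ (velar).
The bilabial row has no aspirated member, so the gap is the aspirated bilabial stop /pʰ/.

/pʰ/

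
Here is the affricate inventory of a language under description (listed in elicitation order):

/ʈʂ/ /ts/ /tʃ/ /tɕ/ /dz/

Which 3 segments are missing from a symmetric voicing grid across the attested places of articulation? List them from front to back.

/dʒ/, /ɖʐ/, /dʑ/

place of articulation  voiceless  voiced  
alveolar          ts        dz      
postalveolar      tʃ        —       
retroflex         ʈʂ        —       
alveolo-palatal   tɕ        —       
Gaps, from front to back: postalveolar lacks voiced (/dʒ/); retroflex lacks voiced (/ɖʐ/); alveolo-palatal lacks voiced (/dʑ/).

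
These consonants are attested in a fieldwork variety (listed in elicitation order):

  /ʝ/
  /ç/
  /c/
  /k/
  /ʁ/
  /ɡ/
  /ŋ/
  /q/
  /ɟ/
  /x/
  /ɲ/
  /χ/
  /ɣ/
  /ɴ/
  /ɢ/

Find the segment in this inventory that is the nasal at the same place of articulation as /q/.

/ɴ/

/q/ is a voiceless uvular stop.
The nasal at the same place is an uvular nasal — in this inventory, /ɴ/.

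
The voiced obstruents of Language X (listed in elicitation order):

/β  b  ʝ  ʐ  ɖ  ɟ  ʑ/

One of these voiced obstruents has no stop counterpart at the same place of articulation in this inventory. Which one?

/ʑ/

Bilabial: /b/ ~ /β/
Retroflex: /ɖ/ ~ /ʐ/
Palatal: /ɟ/ ~ /ʝ/
Alveolo-palatal: only /ʑ/ (fricative); no stop partner.
So /ʑ/ is the unpaired segment.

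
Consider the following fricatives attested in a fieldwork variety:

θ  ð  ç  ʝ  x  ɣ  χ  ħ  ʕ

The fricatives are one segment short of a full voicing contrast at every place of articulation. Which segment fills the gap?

place of articulation  voiceless  voiced  
dental            θ         ð       
palatal           ç         ʝ       
velar             x         ɣ       
uvular            χ         —       
pharyngeal        ħ         ʕ       
The uvular row has no voiced member, so the gap is the voiced uvular fricative /ʁ/.

/ʁ/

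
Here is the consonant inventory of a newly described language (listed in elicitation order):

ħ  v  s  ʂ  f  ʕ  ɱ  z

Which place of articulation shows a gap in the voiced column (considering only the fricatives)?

retroflex

Voiceless: /f/ (labiodental), /s/ (alveolar), /ʂ/ (retroflex), /ħ/ (pharyngeal).
Voiced: /v/ (labiodental), /z/ (alveolar), /ʕ/ (pharyngeal).
Every place of articulation has a voiced member except retroflex, where /ʐ/ would be expected.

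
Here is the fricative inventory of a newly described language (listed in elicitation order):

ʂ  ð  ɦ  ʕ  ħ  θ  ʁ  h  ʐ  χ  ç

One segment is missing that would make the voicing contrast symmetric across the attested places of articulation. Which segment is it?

/ʝ/

place of articulation  voiceless  voiced  
dental            θ         ð       
retroflex         ʂ         ʐ       
palatal           ç         —       
uvular            χ         ʁ       
pharyngeal        ħ         ʕ       
glottal           h         ɦ       
The palatal row has no voiced member, so the gap is the voiced palatal fricative /ʝ/.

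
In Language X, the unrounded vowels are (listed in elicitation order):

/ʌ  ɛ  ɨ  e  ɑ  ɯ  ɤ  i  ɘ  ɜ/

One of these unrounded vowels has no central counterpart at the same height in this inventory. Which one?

High: /i/ ~ /ɨ/ ~ /ɯ/
High-mid: /e/ ~ /ɘ/ ~ /ɤ/
Low-mid: /ɛ/ ~ /ɜ/ ~ /ʌ/
Low: only /ɑ/ (back); no central partner.
So /ɑ/ is the unpaired segment.

/ɑ/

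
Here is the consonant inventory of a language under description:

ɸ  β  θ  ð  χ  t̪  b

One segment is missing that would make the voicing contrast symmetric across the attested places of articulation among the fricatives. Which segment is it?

bilabial: voiceless /ɸ/, voiced /β/.
dental: voiceless /θ/, voiced /ð/.
uvular: voiceless /χ/, voiced —.
The uvular row has no voiced member, so the gap is the voiced uvular fricative /ʁ/.

/ʁ/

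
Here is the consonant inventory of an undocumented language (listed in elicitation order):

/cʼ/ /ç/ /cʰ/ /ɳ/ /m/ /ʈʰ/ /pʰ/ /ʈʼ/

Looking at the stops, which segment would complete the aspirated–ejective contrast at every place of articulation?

/pʼ/

bilabial: aspirated /pʰ/, ejective —.
retroflex: aspirated /ʈʰ/, ejective /ʈʼ/.
palatal: aspirated /cʰ/, ejective /cʼ/.
The bilabial row has no ejective member, so the gap is the ejective bilabial stop /pʼ/.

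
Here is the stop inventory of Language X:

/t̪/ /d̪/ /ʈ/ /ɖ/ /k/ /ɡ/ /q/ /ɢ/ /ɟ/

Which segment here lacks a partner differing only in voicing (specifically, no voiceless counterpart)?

Dental: /t̪/ ~ /d̪/
Retroflex: /ʈ/ ~ /ɖ/
Velar: /k/ ~ /ɡ/
Uvular: /q/ ~ /ɢ/
Palatal: only /ɟ/ (voiced); no voiceless partner.
So /ɟ/ is the unpaired segment.

/ɟ/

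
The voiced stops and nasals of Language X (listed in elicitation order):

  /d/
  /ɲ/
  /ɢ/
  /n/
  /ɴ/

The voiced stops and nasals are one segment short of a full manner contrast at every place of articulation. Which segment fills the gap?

/ɟ/

alveolar: oral stop /d/, nasal /n/.
palatal: oral stop —, nasal /ɲ/.
uvular: oral stop /ɢ/, nasal /ɴ/.
The palatal row has no oral stop member, so the gap is the palatal oral stop /ɟ/.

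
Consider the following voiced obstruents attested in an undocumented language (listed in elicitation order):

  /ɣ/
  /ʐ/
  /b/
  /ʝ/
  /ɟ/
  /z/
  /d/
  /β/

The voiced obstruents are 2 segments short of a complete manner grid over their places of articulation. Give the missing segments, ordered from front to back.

bilabial: stop /b/, fricative /β/.
alveolar: stop /d/, fricative /z/.
retroflex: stop —, fricative /ʐ/.
palatal: stop /ɟ/, fricative /ʝ/.
velar: stop —, fricative /ɣ/.
Gaps, from front to back: retroflex lacks stop (/ɖ/); velar lacks stop (/ɡ/).

/ɖ/, /ɡ/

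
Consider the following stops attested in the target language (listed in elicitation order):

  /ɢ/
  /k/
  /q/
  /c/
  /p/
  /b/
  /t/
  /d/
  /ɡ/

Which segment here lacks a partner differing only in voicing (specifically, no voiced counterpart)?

Bilabial: /p/ ~ /b/
Alveolar: /t/ ~ /d/
Velar: /k/ ~ /ɡ/
Uvular: /q/ ~ /ɢ/
Palatal: only /c/ (voiceless); no voiced partner.
So /c/ is the unpaired segment.

/c/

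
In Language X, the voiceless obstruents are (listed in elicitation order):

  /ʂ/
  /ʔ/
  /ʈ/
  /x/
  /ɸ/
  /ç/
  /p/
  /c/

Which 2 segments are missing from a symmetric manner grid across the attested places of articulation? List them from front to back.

/k/, /h/

place of articulation  stop      fricative
bilabial          p         ɸ       
retroflex         ʈ         ʂ       
palatal           c         ç       
velar             —         x       
glottal           ʔ         —       
Gaps, from front to back: velar lacks stop (/k/); glottal lacks fricative (/h/).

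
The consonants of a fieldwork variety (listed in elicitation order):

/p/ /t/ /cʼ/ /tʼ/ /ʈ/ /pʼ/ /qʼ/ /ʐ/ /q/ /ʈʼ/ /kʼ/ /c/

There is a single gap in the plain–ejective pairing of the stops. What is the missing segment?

/k/

place of articulation  plain     ejective
bilabial          p         pʼ      
alveolar          t         tʼ      
retroflex         ʈ         ʈʼ      
palatal           c         cʼ      
velar             —         kʼ      
uvular            q         qʼ      
The velar row has no plain member, so the gap is the plain velar stop /k/.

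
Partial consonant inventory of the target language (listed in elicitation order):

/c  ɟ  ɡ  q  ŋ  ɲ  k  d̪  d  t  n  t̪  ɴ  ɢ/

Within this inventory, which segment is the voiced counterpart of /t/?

/d/

/t/ is a voiceless alveolar stop.
The voiced counterpart is a voiced alveolar stop — in this inventory, /d/.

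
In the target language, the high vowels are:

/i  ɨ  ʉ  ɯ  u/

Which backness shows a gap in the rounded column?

front

backness          unrounded  rounded 
front             i         —       
central           ɨ         ʉ       
back              ɯ         u       
Every backness has a rounded member except front, where /y/ would be expected.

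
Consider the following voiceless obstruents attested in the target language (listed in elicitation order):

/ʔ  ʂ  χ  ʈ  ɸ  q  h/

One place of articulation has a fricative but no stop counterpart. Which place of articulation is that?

bilabial

place of articulation  stop      fricative
bilabial          —         ɸ       
retroflex         ʈ         ʂ       
uvular            q         χ       
glottal           ʔ         h       
Every place of articulation has a stop member except bilabial, where /p/ would be expected.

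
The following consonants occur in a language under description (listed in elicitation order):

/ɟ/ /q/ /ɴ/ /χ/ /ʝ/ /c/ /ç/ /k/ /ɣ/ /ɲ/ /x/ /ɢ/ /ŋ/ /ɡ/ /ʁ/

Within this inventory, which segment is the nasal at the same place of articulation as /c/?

/c/ is a voiceless palatal stop.
The nasal at the same place is a palatal nasal — in this inventory, /ɲ/.

/ɲ/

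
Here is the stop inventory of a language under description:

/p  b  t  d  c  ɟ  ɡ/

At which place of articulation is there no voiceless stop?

place of articulation  voiceless  voiced  
bilabial          p         b       
alveolar          t         d       
palatal           c         ɟ       
velar             —         ɡ       
Every place of articulation has a voiceless member except velar, where /k/ would be expected.

velar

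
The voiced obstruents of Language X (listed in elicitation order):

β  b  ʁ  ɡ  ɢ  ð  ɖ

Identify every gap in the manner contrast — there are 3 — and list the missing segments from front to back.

Stop: /b/ (bilabial), /ɖ/ (retroflex), /ɡ/ (velar), /ɢ/ (uvular).
Fricative: /β/ (bilabial), /ð/ (dental), /ʁ/ (uvular).
Gaps, from front to back: dental lacks stop (/d̪/); retroflex lacks fricative (/ʐ/); velar lacks fricative (/ɣ/).

/d̪/, /ʐ/, /ɣ/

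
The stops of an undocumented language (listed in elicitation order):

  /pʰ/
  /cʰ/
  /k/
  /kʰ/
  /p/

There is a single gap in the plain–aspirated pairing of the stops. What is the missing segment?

Plain: /p/ (bilabial), /k/ (velar).
Aspirated: /pʰ/ (bilabial), /cʰ/ (palatal), /kʰ/ (velar).
The palatal row has no plain member, so the gap is the plain palatal stop /c/.

/c/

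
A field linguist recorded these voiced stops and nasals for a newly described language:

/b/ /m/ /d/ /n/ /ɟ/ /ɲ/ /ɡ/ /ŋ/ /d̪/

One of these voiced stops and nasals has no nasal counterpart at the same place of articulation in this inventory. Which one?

Bilabial: /b/ ~ /m/
Alveolar: /d/ ~ /n/
Palatal: /ɟ/ ~ /ɲ/
Velar: /ɡ/ ~ /ŋ/
Dental: only /d̪/ (oral stop); no nasal partner.
So /d̪/ is the unpaired segment.

/d̪/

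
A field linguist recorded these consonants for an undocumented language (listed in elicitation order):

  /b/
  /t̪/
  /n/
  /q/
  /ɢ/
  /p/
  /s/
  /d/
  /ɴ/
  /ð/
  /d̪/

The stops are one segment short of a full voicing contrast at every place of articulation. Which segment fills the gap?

/t/

bilabial: voiceless /p/, voiced /b/.
dental: voiceless /t̪/, voiced /d̪/.
alveolar: voiceless —, voiced /d/.
uvular: voiceless /q/, voiced /ɢ/.
The alveolar row has no voiceless member, so the gap is the voiceless alveolar stop /t/.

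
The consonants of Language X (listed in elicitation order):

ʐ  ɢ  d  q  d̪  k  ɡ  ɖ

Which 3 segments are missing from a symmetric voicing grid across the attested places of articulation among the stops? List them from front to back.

dental: voiceless —, voiced /d̪/.
alveolar: voiceless —, voiced /d/.
retroflex: voiceless —, voiced /ɖ/.
velar: voiceless /k/, voiced /ɡ/.
uvular: voiceless /q/, voiced /ɢ/.
Gaps, from front to back: dental lacks voiceless (/t̪/); alveolar lacks voiceless (/t/); retroflex lacks voiceless (/ʈ/).

/t̪/, /t/, /ʈ/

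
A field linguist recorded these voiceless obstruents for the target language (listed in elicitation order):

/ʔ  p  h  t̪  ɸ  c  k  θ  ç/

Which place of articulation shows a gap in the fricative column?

bilabial: stop /p/, fricative /ɸ/.
dental: stop /t̪/, fricative /θ/.
palatal: stop /c/, fricative /ç/.
velar: stop /k/, fricative —.
glottal: stop /ʔ/, fricative /h/.
Every place of articulation has a fricative member except velar, where /x/ would be expected.

velar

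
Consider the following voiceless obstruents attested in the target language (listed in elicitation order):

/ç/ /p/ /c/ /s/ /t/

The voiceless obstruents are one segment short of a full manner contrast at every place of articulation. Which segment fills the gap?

place of articulation  stop      fricative
bilabial          p         —       
alveolar          t         s       
palatal           c         ç       
The bilabial row has no fricative member, so the gap is the bilabial fricative /ɸ/.

/ɸ/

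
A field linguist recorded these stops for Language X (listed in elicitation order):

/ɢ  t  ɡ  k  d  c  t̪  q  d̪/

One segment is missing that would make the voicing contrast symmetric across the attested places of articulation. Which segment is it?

/ɟ/

dental: voiceless /t̪/, voiced /d̪/.
alveolar: voiceless /t/, voiced /d/.
palatal: voiceless /c/, voiced —.
velar: voiceless /k/, voiced /ɡ/.
uvular: voiceless /q/, voiced /ɢ/.
The palatal row has no voiced member, so the gap is the voiced palatal stop /ɟ/.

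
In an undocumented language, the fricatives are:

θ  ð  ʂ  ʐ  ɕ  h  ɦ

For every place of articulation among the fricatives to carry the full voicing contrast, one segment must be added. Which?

/ʑ/

Voiceless: /θ/ (dental), /ʂ/ (retroflex), /ɕ/ (alveolo-palatal), /h/ (glottal).
Voiced: /ð/ (dental), /ʐ/ (retroflex), /ɦ/ (glottal).
The alveolo-palatal row has no voiced member, so the gap is the voiced alveolo-palatal fricative /ʑ/.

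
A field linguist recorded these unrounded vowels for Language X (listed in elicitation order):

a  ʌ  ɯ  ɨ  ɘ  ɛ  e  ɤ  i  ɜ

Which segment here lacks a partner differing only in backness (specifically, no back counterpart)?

High: /i/ ~ /ɨ/ ~ /ɯ/
High-mid: /e/ ~ /ɘ/ ~ /ɤ/
Low-mid: /ɛ/ ~ /ɜ/ ~ /ʌ/
Low: only /a/ (front); no back partner.
So /a/ is the unpaired segment.

/a/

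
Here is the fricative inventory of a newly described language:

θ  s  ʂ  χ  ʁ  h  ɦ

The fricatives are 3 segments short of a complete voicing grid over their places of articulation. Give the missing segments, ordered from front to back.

/ð/, /z/, /ʐ/

place of articulation  voiceless  voiced  
dental            θ         —       
alveolar          s         —       
retroflex         ʂ         —       
uvular            χ         ʁ       
glottal           h         ɦ       
Gaps, from front to back: dental lacks voiced (/ð/); alveolar lacks voiced (/z/); retroflex lacks voiced (/ʐ/).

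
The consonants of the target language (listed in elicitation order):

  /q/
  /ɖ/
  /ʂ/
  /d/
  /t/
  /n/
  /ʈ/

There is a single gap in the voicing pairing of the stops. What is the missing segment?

/ɢ/

Voiceless: /t/ (alveolar), /ʈ/ (retroflex), /q/ (uvular).
Voiced: /d/ (alveolar), /ɖ/ (retroflex).
The uvular row has no voiced member, so the gap is the voiced uvular stop /ɢ/.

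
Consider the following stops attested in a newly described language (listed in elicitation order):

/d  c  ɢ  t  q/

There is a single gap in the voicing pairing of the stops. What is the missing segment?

Voiceless: /t/ (alveolar), /c/ (palatal), /q/ (uvular).
Voiced: /d/ (alveolar), /ɢ/ (uvular).
The palatal row has no voiced member, so the gap is the voiced palatal stop /ɟ/.

/ɟ/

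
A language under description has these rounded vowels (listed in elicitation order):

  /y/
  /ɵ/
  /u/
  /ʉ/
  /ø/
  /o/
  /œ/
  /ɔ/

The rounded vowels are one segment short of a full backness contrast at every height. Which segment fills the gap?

/ɞ/

Front: /y/ (high), /ø/ (high-mid), /œ/ (low-mid).
Central: /ʉ/ (high), /ɵ/ (high-mid).
Back: /u/ (high), /o/ (high-mid), /ɔ/ (low-mid).
The low-mid row has no central member, so the gap is the low-mid central rounded vowel /ɞ/.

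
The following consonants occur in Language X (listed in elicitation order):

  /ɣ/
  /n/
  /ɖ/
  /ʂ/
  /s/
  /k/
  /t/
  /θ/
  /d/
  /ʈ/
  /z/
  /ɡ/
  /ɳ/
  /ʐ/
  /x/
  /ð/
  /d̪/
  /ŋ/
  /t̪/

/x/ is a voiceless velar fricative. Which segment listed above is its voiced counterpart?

The voiced counterpart is a voiced velar fricative — in this inventory, /ɣ/.

/ɣ/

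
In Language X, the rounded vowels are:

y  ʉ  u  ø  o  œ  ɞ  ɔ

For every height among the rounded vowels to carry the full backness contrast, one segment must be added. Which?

height            front     central   back    
high              y         ʉ         u       
high-mid          ø         —         o       
low-mid           œ         ɞ         ɔ       
The high-mid row has no central member, so the gap is the high-mid central rounded vowel /ɵ/.

/ɵ/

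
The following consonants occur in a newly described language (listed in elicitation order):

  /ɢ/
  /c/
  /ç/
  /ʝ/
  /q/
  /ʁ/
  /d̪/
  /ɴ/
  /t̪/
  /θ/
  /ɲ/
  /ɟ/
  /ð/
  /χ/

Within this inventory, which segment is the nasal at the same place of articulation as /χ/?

/ɴ/

/χ/ is a voiceless uvular fricative.
The nasal at the same place is an uvular nasal — in this inventory, /ɴ/.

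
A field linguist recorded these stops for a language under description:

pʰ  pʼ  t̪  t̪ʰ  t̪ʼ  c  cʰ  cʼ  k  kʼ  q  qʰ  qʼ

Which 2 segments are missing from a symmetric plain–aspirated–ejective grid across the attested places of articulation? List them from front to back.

bilabial: plain —, aspirated /pʰ/, ejective /pʼ/.
dental: plain /t̪/, aspirated /t̪ʰ/, ejective /t̪ʼ/.
palatal: plain /c/, aspirated /cʰ/, ejective /cʼ/.
velar: plain /k/, aspirated —, ejective /kʼ/.
uvular: plain /q/, aspirated /qʰ/, ejective /qʼ/.
Gaps, from front to back: bilabial lacks plain (/p/); velar lacks aspirated (/kʰ/).

/p/, /kʰ/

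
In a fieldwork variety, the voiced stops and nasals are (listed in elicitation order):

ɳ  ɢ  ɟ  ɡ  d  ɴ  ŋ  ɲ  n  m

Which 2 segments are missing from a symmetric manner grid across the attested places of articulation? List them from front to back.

/b/, /ɖ/

place of articulation  oral stop  nasal   
bilabial          —         m       
alveolar          d         n       
retroflex         —         ɳ       
palatal           ɟ         ɲ       
velar             ɡ         ŋ       
uvular            ɢ         ɴ       
Gaps, from front to back: bilabial lacks oral stop (/b/); retroflex lacks oral stop (/ɖ/).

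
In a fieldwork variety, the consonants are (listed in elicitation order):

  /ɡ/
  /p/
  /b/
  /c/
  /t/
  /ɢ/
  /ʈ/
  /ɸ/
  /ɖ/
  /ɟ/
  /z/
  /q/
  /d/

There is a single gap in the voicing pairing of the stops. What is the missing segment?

bilabial: voiceless /p/, voiced /b/.
alveolar: voiceless /t/, voiced /d/.
retroflex: voiceless /ʈ/, voiced /ɖ/.
palatal: voiceless /c/, voiced /ɟ/.
velar: voiceless —, voiced /ɡ/.
uvular: voiceless /q/, voiced /ɢ/.
The velar row has no voiceless member, so the gap is the voiceless velar stop /k/.

/k/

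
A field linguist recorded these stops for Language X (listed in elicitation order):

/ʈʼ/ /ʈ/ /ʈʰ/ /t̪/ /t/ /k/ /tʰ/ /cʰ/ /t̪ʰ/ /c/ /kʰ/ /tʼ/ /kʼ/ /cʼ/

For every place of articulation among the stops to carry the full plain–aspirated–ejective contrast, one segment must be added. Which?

/t̪ʼ/

place of articulation  plain     aspirated  ejective
dental            t̪        t̪ʰ       —       
alveolar          t         tʰ        tʼ      
retroflex         ʈ         ʈʰ        ʈʼ      
palatal           c         cʰ        cʼ      
velar             k         kʰ        kʼ      
The dental row has no ejective member, so the gap is the ejective dental stop /t̪ʼ/.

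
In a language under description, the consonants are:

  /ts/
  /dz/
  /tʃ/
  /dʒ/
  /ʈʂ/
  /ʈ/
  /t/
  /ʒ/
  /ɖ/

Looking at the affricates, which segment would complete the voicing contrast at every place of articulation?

alveolar: voiceless /ts/, voiced /dz/.
postalveolar: voiceless /tʃ/, voiced /dʒ/.
retroflex: voiceless /ʈʂ/, voiced —.
The retroflex row has no voiced member, so the gap is the voiced retroflex affricate /ɖʐ/.

/ɖʐ/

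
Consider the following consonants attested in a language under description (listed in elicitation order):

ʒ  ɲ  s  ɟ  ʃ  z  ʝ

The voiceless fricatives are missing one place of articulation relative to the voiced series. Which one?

alveolar: voiceless /s/, voiced /z/.
postalveolar: voiceless /ʃ/, voiced /ʒ/.
palatal: voiceless —, voiced /ʝ/.
Every place of articulation has a voiceless member except palatal, where /ç/ would be expected.

palatal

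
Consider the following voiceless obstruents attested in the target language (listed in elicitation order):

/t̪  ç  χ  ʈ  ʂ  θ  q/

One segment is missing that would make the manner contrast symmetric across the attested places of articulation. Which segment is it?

place of articulation  stop      fricative
dental            t̪        θ       
retroflex         ʈ         ʂ       
palatal           —         ç       
uvular            q         χ       
The palatal row has no stop member, so the gap is the palatal stop /c/.

/c/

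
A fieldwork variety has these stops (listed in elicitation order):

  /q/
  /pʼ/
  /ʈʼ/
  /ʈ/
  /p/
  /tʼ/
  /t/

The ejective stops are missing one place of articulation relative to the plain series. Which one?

uvular

place of articulation  plain     ejective
bilabial          p         pʼ      
alveolar          t         tʼ      
retroflex         ʈ         ʈʼ      
uvular            q         —       
Every place of articulation has an ejective member except uvular, where /qʼ/ would be expected.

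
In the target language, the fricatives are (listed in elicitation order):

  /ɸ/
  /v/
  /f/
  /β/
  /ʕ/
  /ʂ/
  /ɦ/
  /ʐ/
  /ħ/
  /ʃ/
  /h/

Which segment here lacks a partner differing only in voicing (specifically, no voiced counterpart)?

/ʃ/

Bilabial: /ɸ/ ~ /β/
Labiodental: /f/ ~ /v/
Retroflex: /ʂ/ ~ /ʐ/
Pharyngeal: /ħ/ ~ /ʕ/
Glottal: /h/ ~ /ɦ/
Postalveolar: only /ʃ/ (voiceless); no voiced partner.
So /ʃ/ is the unpaired segment.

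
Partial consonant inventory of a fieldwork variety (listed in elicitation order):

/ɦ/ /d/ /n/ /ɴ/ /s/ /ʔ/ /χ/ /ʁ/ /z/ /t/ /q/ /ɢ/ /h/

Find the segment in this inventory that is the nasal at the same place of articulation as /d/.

/n/

/d/ is a voiced alveolar stop.
The nasal at the same place is an alveolar nasal — in this inventory, /n/.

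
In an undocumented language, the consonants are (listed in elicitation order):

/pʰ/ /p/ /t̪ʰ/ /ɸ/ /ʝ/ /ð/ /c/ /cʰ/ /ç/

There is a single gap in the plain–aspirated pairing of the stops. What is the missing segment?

place of articulation  plain     aspirated
bilabial          p         pʰ      
dental            —         t̪ʰ     
palatal           c         cʰ      
The dental row has no plain member, so the gap is the plain dental stop /t̪/.

/t̪/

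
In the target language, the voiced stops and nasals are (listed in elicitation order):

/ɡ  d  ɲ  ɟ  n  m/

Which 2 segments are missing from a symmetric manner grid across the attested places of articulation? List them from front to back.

/b/, /ŋ/

Oral stop: /d/ (alveolar), /ɟ/ (palatal), /ɡ/ (velar).
Nasal: /m/ (bilabial), /n/ (alveolar), /ɲ/ (palatal).
Gaps, from front to back: bilabial lacks oral stop (/b/); velar lacks nasal (/ŋ/).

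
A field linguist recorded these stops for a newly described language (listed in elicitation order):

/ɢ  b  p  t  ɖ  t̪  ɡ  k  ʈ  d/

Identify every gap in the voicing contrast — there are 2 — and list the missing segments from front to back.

/d̪/, /q/

place of articulation  voiceless  voiced  
bilabial          p         b       
dental            t̪        —       
alveolar          t         d       
retroflex         ʈ         ɖ       
velar             k         ɡ       
uvular            —         ɢ       
Gaps, from front to back: dental lacks voiced (/d̪/); uvular lacks voiceless (/q/).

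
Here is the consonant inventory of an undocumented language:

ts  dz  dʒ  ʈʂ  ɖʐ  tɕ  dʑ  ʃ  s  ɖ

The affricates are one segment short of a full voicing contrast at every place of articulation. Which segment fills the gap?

/tʃ/

place of articulation  voiceless  voiced  
alveolar          ts        dz      
postalveolar      —         dʒ      
retroflex         ʈʂ        ɖʐ      
alveolo-palatal   tɕ        dʑ      
The postalveolar row has no voiceless member, so the gap is the voiceless postalveolar affricate /tʃ/.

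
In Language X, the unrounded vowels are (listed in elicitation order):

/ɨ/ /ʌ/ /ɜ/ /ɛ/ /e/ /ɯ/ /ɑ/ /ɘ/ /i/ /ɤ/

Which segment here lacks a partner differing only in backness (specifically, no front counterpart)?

/ɑ/

High: /i/ ~ /ɨ/ ~ /ɯ/
High-mid: /e/ ~ /ɘ/ ~ /ɤ/
Low-mid: /ɛ/ ~ /ɜ/ ~ /ʌ/
Low: only /ɑ/ (back); no front partner.
So /ɑ/ is the unpaired segment.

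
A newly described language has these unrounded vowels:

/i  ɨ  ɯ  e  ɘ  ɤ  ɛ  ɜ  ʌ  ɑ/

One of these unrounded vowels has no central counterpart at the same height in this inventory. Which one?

/ɑ/

High: /i/ ~ /ɨ/ ~ /ɯ/
High-mid: /e/ ~ /ɘ/ ~ /ɤ/
Low-mid: /ɛ/ ~ /ɜ/ ~ /ʌ/
Low: only /ɑ/ (back); no central partner.
So /ɑ/ is the unpaired segment.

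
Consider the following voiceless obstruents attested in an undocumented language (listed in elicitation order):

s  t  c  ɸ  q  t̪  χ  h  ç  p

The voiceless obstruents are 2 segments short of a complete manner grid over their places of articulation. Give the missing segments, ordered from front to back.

place of articulation  stop      fricative
bilabial          p         ɸ       
dental            t̪        —       
alveolar          t         s       
palatal           c         ç       
uvular            q         χ       
glottal           —         h       
Gaps, from front to back: dental lacks fricative (/θ/); glottal lacks stop (/ʔ/).

/θ/, /ʔ/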